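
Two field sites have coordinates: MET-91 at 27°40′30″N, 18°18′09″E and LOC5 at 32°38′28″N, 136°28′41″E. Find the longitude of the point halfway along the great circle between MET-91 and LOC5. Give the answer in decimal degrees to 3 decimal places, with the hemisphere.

74.981°E

MET-91: φ = +27.67500°, λ = +18.30250°
LOC5: φ = +32.64111°, λ = +136.47806°
Bx = cos φ₂ cos Δλ = -0.397602,  By = cos φ₂ sin Δλ = 0.742285
φₘ = atan2(sin φ₁ + sin φ₂, √((cos φ₁ + Bx)² + By²)) = 48.49319°
λₘ = λ₁ + atan2(By, cos φ₁ + Bx) = 74.98071°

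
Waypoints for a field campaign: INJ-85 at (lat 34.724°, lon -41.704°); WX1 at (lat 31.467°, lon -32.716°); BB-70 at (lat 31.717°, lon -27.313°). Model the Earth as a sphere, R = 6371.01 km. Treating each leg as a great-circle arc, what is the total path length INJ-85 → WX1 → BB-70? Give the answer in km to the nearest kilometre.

1424 km

INJ-85→WX1: c = 0.143113 rad, d = 911.78 km
WX1→BB-70: c = 0.080435 rad, d = 512.45 km
Total = 911.78 + 512.45 = 1424.23 km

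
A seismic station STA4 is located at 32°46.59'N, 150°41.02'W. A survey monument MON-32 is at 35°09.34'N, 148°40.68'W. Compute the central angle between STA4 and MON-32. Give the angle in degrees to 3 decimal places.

2.903°

STA4: φ = +32.77650°, λ = -150.68367°
MON-32: φ = +35.15567°, λ = -148.67800°
Δφ = 2.3792°,  Δλ = 2.0057°
a = sin²(Δφ/2) + cos φ₁ cos φ₂ sin²(Δλ/2) = 0.000642
c = 2·arcsin(√a) = 0.050664 rad = 2.9028°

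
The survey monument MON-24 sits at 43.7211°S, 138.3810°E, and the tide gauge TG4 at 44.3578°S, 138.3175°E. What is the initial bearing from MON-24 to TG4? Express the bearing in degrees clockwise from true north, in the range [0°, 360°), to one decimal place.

184.1°

Δλ = -0.0635°
y = sin Δλ · cos φ₂ = -0.000792
x = cos φ₁ sin φ₂ − sin φ₁ cos φ₂ cos Δλ = -0.011113
θ = atan2(y, x) = -175.9213° → 184.0787° (mod 360°)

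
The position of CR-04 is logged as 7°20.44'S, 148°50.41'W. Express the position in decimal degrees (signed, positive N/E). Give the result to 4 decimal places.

lat: 7.3407° S → -7.3407°
lon: 148.8402° W → -148.8402°

-7.3407°, -148.8402°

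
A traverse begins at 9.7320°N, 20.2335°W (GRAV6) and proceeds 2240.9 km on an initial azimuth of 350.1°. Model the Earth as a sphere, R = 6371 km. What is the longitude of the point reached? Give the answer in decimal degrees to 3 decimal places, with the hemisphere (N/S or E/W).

δ = d/R = 2240.9/6371 = 0.351734 rad
φ₂ = arcsin(sin φ₁ cos δ + cos φ₁ sin δ cos θ)
   = arcsin(0.16904·0.93878 + 0.98561·0.34453·0.98511) = 29.55131°
λ₂ = λ₁ + atan2(sin θ sin δ cos φ₁, cos δ − sin φ₁ sin φ₂) = -24.13790°

24.138°W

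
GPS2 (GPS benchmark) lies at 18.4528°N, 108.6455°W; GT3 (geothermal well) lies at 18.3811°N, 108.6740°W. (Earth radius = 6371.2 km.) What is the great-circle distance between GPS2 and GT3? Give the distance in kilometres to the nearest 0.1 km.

8.5 km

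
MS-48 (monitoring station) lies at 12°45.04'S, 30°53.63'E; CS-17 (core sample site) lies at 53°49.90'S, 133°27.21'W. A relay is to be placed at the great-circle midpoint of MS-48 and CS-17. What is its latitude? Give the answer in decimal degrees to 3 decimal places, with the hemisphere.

MS-48: φ = -12.75067°, λ = +30.89383°
CS-17: φ = -53.83167°, λ = -133.45350°
Bx = cos φ₂ cos Δλ = -0.568273,  By = cos φ₂ sin Δλ = -0.159228
φₘ = atan2(sin φ₁ + sin φ₂, √((cos φ₁ + Bx)² + By²)) = -66.96497°
λₘ = λ₁ + atan2(By, cos φ₁ + Bx) = 9.53038°

66.965°S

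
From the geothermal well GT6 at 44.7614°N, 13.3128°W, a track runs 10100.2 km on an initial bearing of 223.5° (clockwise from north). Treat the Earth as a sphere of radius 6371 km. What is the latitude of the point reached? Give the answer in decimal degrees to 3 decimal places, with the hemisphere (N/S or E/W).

31.684°S

δ = d/R = 10100.2/6371 = 1.585340 rad
φ₂ = arcsin(sin φ₁ cos δ + cos φ₁ sin δ cos θ)
   = arcsin(0.70416·-0.01454 + 0.71005·0.99989·-0.72537) = -31.68405°
λ₂ = λ₁ + atan2(sin θ sin δ cos φ₁, cos δ − sin φ₁ sin φ₂) = -67.29479°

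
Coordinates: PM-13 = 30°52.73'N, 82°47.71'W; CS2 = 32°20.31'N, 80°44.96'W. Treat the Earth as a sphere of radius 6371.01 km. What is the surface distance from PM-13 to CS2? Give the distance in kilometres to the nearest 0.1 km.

PM-13: φ = +30.87883°, λ = -82.79517°
CS2: φ = +32.33850°, λ = -80.74933°
Δφ = 1.4597°,  Δλ = 2.0458°
a = sin²(Δφ/2) + cos φ₁ cos φ₂ sin²(Δλ/2) = 0.000393
c = 2·arcsin(√a) = 0.039669 rad = 2.2729°
d = R·c = 6371.01 × 0.039669 = 252.7 km

252.7 km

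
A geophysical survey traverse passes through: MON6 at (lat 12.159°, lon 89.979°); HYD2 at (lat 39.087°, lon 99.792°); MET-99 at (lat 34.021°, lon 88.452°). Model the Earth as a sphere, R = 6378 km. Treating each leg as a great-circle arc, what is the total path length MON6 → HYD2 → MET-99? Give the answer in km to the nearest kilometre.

4309 km

MON6→HYD2: c = 0.493933 rad, d = 3150.31 km
HYD2→MET-99: c = 0.181720 rad, d = 1159.01 km
Total = 3150.31 + 1159.01 = 4309.32 km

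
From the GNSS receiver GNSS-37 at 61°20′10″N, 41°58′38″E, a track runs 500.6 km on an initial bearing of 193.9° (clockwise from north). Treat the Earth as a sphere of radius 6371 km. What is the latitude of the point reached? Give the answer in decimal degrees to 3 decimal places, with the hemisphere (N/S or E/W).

56.950°N

GNSS-37: φ = +61.33611°, λ = +41.97722°
δ = d/R = 500.6/6371 = 0.078575 rad
φ₂ = arcsin(sin φ₁ cos δ + cos φ₁ sin δ cos θ)
   = arcsin(0.87745·0.99691 + 0.47967·0.07849·-0.97072) = 56.94976°
λ₂ = λ₁ + atan2(sin θ sin δ cos φ₁, cos δ − sin φ₁ sin φ₂) = 39.99581°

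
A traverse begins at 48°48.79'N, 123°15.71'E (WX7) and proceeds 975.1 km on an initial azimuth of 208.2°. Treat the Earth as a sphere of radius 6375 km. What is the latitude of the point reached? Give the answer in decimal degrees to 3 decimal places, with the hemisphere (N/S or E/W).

WX7: φ = +48.81317°, λ = +123.26183°
δ = d/R = 975.1/6375 = 0.152957 rad
φ₂ = arcsin(sin φ₁ cos δ + cos φ₁ sin δ cos θ)
   = arcsin(0.75257·0.98832 + 0.65852·0.15236·-0.88130) = 40.94671°
λ₂ = λ₁ + atan2(sin θ sin δ cos φ₁, cos δ − sin φ₁ sin φ₂) = 117.79199°

40.947°N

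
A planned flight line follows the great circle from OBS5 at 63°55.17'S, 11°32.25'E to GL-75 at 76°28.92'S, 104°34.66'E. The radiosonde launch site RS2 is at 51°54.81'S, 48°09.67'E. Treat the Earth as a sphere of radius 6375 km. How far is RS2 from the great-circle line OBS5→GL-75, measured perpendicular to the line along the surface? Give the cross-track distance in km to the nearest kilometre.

2424 km

OBS5: φ = -63.91950°, λ = +11.53750°
GL-75: φ = -76.48200°, λ = +104.57767°
RS2: φ = -51.91350°, λ = +48.16117°
δ₁₃ = central angle OBS5→RS2 = 0.390850 rad  (haversine)
θ₁₃ = bearing OBS5→RS2 = 74.996°,  θ₁₂ = bearing OBS5→GL-75 = 151.978°
dₓₜ = R·arcsin(sin δ₁₃ · sin(θ₁₃ − θ₁₂)) = 6375·arcsin(0.38097·sin(-76.982°)) = -2424.303 km
|dₓₜ| = 2424.303 km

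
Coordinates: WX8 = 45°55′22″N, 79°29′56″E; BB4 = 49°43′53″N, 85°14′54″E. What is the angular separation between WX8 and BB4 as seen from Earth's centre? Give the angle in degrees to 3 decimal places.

5.420°

WX8: φ = +45.92278°, λ = +79.49889°
BB4: φ = +49.73139°, λ = +85.24833°
Δφ = 3.8086°,  Δλ = 5.7494°
a = sin²(Δφ/2) + cos φ₁ cos φ₂ sin²(Δλ/2) = 0.002235
c = 2·arcsin(√a) = 0.094591 rad = 5.4197°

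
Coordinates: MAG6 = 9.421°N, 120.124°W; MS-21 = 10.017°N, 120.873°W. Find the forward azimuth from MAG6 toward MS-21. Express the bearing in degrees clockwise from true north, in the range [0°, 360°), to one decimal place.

309.0°

Δλ = -0.7490°
y = sin Δλ · cos φ₂ = -0.012873
x = cos φ₁ sin φ₂ − sin φ₁ cos φ₂ cos Δλ = 0.010416
θ = atan2(y, x) = -51.0229° → 308.9771° (mod 360°)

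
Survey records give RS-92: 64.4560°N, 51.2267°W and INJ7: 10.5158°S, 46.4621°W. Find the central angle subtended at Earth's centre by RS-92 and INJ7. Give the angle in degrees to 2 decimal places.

75.06°

Δφ = -74.9718°,  Δλ = 4.7646°
a = sin²(Δφ/2) + cos φ₁ cos φ₂ sin²(Δλ/2) = 0.371085
c = 2·arcsin(√a) = 1.310021 rad = 75.0587°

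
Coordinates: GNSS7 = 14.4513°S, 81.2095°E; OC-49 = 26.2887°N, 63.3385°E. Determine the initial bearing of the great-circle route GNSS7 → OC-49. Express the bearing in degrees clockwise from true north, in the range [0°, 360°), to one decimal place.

Δλ = -17.8710°
y = sin Δλ · cos φ₂ = -0.275136
x = cos φ₁ sin φ₂ − sin φ₁ cos φ₂ cos Δλ = 0.641832
θ = atan2(y, x) = -23.2035° → 336.7965° (mod 360°)

336.8°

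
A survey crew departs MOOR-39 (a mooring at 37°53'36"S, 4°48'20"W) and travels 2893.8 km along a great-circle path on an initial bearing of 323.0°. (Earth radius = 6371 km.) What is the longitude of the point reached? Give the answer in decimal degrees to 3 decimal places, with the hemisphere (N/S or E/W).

20.748°W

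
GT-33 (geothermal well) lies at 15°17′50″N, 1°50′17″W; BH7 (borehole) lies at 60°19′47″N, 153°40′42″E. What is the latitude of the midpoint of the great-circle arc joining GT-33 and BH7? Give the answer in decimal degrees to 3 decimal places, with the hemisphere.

63.958°N

GT-33: φ = +15.29722°, λ = -1.83806°
BH7: φ = +60.32972°, λ = +153.67833°
Bx = cos φ₂ cos Δλ = -0.450497,  By = cos φ₂ sin Δλ = 0.205148
φₘ = atan2(sin φ₁ + sin φ₂, √((cos φ₁ + Bx)² + By²)) = 63.95779°
λₘ = λ₁ + atan2(By, cos φ₁ + Bx) = 19.91705°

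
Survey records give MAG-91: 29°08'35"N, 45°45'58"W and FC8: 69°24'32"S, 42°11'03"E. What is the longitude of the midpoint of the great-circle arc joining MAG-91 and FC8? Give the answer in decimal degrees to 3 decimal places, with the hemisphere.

MAG-91: φ = +29.14306°, λ = -45.76611°
FC8: φ = -69.40889°, λ = +42.18417°
Bx = cos φ₂ cos Δλ = 0.012579,  By = cos φ₂ sin Δλ = 0.351471
φₘ = atan2(sin φ₁ + sin φ₂, √((cos φ₁ + Bx)² + By²)) = -25.22962°
λₘ = λ₁ + atan2(By, cos φ₁ + Bx) = -24.12783°

24.128°W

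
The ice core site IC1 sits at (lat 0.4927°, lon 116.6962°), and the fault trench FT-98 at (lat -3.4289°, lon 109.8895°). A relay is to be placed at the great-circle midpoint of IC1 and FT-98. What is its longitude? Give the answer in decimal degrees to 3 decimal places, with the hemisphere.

113.296°E

Bx = cos φ₂ cos Δλ = 0.991174,  By = cos φ₂ sin Δλ = -0.118308
φₘ = atan2(sin φ₁ + sin φ₂, √((cos φ₁ + Bx)² + By²)) = -1.47069°
λₘ = λ₁ + atan2(By, cos φ₁ + Bx) = 113.29584°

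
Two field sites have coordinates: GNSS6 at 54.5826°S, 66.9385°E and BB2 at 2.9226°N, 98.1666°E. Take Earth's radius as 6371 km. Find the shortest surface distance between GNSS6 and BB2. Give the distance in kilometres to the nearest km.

Δφ = 57.5052°,  Δλ = 31.2281°
a = sin²(Δφ/2) + cos φ₁ cos φ₂ sin²(Δλ/2) = 0.273318
c = 2·arcsin(√a) = 1.100260 rad = 63.0403°
d = R·c = 6371 × 1.100260 = 7009.8 km

7010 km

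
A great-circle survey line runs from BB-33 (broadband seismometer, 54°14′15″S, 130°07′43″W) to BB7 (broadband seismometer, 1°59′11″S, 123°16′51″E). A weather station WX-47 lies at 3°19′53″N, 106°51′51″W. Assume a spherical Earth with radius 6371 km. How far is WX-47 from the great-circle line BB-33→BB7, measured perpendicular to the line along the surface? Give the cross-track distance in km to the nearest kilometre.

BB-33: φ = -54.23750°, λ = -130.12861°
BB7: φ = -1.98639°, λ = +123.28083°
WX-47: φ = +3.33139°, λ = -106.86417°
δ₁₃ = central angle BB-33→WX-47 = 1.060029 rad  (haversine)
θ₁₃ = bearing BB-33→WX-47 = 26.872°,  θ₁₂ = bearing BB-33→BB7 = 255.270°
dₓₜ = R·arcsin(sin δ₁₃ · sin(θ₁₃ − θ₁₂)) = 6371·arcsin(0.87237·sin(-228.398°)) = 4527.634 km
|dₓₜ| = 4527.634 km

4528 km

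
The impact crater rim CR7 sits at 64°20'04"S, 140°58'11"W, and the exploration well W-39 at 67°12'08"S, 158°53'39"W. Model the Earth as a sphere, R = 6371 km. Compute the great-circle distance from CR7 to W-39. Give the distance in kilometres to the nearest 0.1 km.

874.1 km

CR7: φ = -64.33444°, λ = -140.96972°
W-39: φ = -67.20222°, λ = -158.89417°
Δφ = -2.8678°,  Δλ = -17.9244°
a = sin²(Δφ/2) + cos φ₁ cos φ₂ sin²(Δλ/2) = 0.004699
c = 2·arcsin(√a) = 0.137206 rad = 7.8613°
d = R·c = 6371 × 0.137206 = 874.1 km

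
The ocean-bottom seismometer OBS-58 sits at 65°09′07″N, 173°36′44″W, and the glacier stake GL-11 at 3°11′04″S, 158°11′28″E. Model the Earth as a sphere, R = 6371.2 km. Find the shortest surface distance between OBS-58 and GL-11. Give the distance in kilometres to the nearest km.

OBS-58: φ = +65.15194°, λ = -173.61222°
GL-11: φ = -3.18444°, λ = +158.19111°
Δφ = -68.3364°,  Δλ = -28.1967°
a = sin²(Δφ/2) + cos φ₁ cos φ₂ sin²(Δλ/2) = 0.340316
c = 2·arcsin(√a) = 1.245735 rad = 71.3753°
d = R·c = 6371.2 × 1.245735 = 7936.8 km

7937 km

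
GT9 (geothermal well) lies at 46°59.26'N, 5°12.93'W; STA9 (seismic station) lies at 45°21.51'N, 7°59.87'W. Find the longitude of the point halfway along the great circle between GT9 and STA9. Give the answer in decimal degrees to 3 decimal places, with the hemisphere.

GT9: φ = +46.98767°, λ = -5.21550°
STA9: φ = +45.35850°, λ = -7.99783°
Bx = cos φ₂ cos Δλ = 0.701840,  By = cos φ₂ sin Δλ = -0.034109
φₘ = atan2(sin φ₁ + sin φ₂, √((cos φ₁ + Bx)² + By²)) = 46.18152°
λₘ = λ₁ + atan2(By, cos φ₁ + Bx) = -6.62728°

6.627°W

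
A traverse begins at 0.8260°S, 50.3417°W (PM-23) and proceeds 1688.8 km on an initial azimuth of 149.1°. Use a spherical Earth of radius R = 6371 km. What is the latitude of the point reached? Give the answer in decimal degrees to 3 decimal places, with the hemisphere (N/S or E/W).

δ = d/R = 1688.8/6371 = 0.265076 rad
φ₂ = arcsin(sin φ₁ cos δ + cos φ₁ sin δ cos θ)
   = arcsin(-0.01442·0.96507 + 0.99990·0.26198·-0.85806) = -13.80907°
λ₂ = λ₁ + atan2(sin θ sin δ cos φ₁, cos δ − sin φ₁ sin φ₂) = -42.37814°

13.809°S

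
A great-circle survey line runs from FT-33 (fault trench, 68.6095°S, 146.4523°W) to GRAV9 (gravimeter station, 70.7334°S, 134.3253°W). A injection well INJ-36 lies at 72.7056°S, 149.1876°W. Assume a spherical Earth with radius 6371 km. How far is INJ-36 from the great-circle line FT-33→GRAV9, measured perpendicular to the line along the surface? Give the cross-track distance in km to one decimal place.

δ₁₃ = central angle FT-33→INJ-36 = 0.073199 rad  (haversine)
θ₁₃ = bearing FT-33→INJ-36 = 191.185°,  θ₁₂ = bearing FT-33→GRAV9 = 122.356°
dₓₜ = R·arcsin(sin δ₁₃ · sin(θ₁₃ − θ₁₂)) = 6371·arcsin(0.07313·sin(68.829°)) = 434.828 km
|dₓₜ| = 434.828 km

434.8 km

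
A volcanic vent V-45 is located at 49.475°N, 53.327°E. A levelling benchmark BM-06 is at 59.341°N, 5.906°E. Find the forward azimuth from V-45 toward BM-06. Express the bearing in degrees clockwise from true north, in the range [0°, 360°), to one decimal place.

Δλ = -47.4210°
y = sin Δλ · cos φ₂ = -0.375483
x = cos φ₁ sin φ₂ − sin φ₁ cos φ₂ cos Δλ = 0.296694
θ = atan2(y, x) = -51.6853° → 308.3147° (mod 360°)

308.3°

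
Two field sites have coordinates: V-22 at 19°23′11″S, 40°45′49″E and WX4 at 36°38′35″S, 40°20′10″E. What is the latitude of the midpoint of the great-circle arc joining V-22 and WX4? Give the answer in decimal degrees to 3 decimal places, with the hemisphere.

V-22: φ = -19.38639°, λ = +40.76361°
WX4: φ = -36.64306°, λ = +40.33611°
Bx = cos φ₂ cos Δλ = 0.802347,  By = cos φ₂ sin Δλ = -0.005987
φₘ = atan2(sin φ₁ + sin φ₂, √((cos φ₁ + Bx)² + By²)) = -28.01489°
λₘ = λ₁ + atan2(By, cos φ₁ + Bx) = 40.56712°

28.015°S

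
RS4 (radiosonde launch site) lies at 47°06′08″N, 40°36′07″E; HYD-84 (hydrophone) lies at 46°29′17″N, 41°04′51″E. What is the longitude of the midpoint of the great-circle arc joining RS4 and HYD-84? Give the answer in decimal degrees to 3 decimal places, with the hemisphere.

40.843°E

RS4: φ = +47.10222°, λ = +40.60194°
HYD-84: φ = +46.48806°, λ = +41.08083°
Bx = cos φ₂ cos Δλ = 0.688482,  By = cos φ₂ sin Δλ = 0.005755
φₘ = atan2(sin φ₁ + sin φ₂, √((cos φ₁ + Bx)² + By²)) = 46.79539°
λₘ = λ₁ + atan2(By, cos φ₁ + Bx) = 40.84276°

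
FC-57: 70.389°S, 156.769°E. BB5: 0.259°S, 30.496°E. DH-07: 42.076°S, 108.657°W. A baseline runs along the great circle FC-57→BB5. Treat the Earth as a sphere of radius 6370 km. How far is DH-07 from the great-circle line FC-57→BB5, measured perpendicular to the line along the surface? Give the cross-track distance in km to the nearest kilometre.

δ₁₃ = central angle FC-57→DH-07 = 0.912996 rad  (haversine)
θ₁₃ = bearing FC-57→DH-07 = 110.774°,  θ₁₂ = bearing FC-57→BB5 = 235.272°
dₓₜ = R·arcsin(sin δ₁₃ · sin(θ₁₃ − θ₁₂)) = 6370·arcsin(0.79134·sin(-124.498°)) = -4525.599 km
|dₓₜ| = 4525.599 km

4526 km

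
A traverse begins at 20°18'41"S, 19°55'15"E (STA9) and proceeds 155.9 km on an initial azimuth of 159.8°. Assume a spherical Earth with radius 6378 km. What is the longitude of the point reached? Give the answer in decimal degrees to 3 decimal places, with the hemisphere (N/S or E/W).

STA9: φ = -20.31139°, λ = +19.92083°
δ = d/R = 155.9/6378 = 0.024443 rad
φ₂ = arcsin(sin φ₁ cos δ + cos φ₁ sin δ cos θ)
   = arcsin(-0.34712·0.99970 + 0.93782·0.02444·-0.93849) = -21.62497°
λ₂ = λ₁ + atan2(sin θ sin δ cos φ₁, cos δ − sin φ₁ sin φ₂) = 20.44099°

20.441°E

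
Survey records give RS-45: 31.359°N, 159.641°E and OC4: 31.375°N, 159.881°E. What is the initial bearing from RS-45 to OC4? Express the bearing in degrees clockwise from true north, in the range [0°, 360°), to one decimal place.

Δλ = 0.2400°
y = sin Δλ · cos φ₂ = 0.003576
x = cos φ₁ sin φ₂ − sin φ₁ cos φ₂ cos Δλ = 0.000283
θ = atan2(y, x) = 85.4731° → 85.4731° (mod 360°)

85.5°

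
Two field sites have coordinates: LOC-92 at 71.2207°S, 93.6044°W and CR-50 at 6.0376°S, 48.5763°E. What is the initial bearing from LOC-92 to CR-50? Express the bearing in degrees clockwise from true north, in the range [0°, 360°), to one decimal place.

141.9°

Δλ = 142.1807°
y = sin Δλ · cos φ₂ = 0.609772
x = cos φ₁ sin φ₂ − sin φ₁ cos φ₂ cos Δλ = -0.777608
θ = atan2(y, x) = 141.8977° → 141.8977° (mod 360°)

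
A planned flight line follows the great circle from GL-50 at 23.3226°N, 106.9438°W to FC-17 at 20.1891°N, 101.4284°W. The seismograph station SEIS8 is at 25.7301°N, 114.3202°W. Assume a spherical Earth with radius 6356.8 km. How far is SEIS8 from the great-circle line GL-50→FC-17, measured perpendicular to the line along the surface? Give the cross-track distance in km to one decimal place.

125.7 km

δ₁₃ = central angle GL-50→SEIS8 = 0.124409 rad  (haversine)
θ₁₃ = bearing GL-50→SEIS8 = 291.242°,  θ₁₂ = bearing GL-50→FC-17 = 120.408°
dₓₜ = R·arcsin(sin δ₁₃ · sin(θ₁₃ − θ₁₂)) = 6356.8·arcsin(0.12409·sin(170.834°)) = 125.666 km
|dₓₜ| = 125.666 km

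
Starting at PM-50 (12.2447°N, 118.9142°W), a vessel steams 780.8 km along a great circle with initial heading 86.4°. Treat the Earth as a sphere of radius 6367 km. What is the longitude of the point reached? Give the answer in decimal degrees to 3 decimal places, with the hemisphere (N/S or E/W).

111.728°W

δ = d/R = 780.8/6367 = 0.122632 rad
φ₂ = arcsin(sin φ₁ cos δ + cos φ₁ sin δ cos θ)
   = arcsin(0.21209·0.99249 + 0.97725·0.12233·0.06279) = 12.59163°
λ₂ = λ₁ + atan2(sin θ sin δ cos φ₁, cos δ − sin φ₁ sin φ₂) = -111.72811°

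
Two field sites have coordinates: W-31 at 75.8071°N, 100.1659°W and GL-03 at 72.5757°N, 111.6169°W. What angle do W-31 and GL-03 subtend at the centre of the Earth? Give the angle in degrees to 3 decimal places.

4.477°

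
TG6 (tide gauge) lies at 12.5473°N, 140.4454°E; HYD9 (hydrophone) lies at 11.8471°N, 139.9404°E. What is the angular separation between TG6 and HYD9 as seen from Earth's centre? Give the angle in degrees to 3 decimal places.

Δφ = -0.7002°,  Δλ = -0.5050°
a = sin²(Δφ/2) + cos φ₁ cos φ₂ sin²(Δλ/2) = 0.000056
c = 2·arcsin(√a) = 0.014952 rad = 0.8567°

0.857°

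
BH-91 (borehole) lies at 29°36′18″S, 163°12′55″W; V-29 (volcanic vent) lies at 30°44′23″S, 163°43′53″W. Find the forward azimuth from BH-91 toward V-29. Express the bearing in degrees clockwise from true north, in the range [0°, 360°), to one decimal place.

BH-91: φ = -29.60500°, λ = -163.21528°
V-29: φ = -30.73972°, λ = -163.73139°
Δλ = -0.5161°
y = sin Δλ · cos φ₂ = -0.007742
x = cos φ₁ sin φ₂ − sin φ₁ cos φ₂ cos Δλ = -0.019821
θ = atan2(y, x) = -158.6639° → 201.3361° (mod 360°)

201.3°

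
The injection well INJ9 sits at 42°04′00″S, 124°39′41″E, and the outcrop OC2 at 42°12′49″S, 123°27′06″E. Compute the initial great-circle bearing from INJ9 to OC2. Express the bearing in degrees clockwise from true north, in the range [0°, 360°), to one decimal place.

260.3°

INJ9: φ = -42.06667°, λ = +124.66139°
OC2: φ = -42.21361°, λ = +123.45167°
Δλ = -1.2097°
y = sin Δλ · cos φ₂ = -0.015637
x = cos φ₁ sin φ₂ − sin φ₁ cos φ₂ cos Δλ = -0.002675
θ = atan2(y, x) = -99.7088° → 260.2912° (mod 360°)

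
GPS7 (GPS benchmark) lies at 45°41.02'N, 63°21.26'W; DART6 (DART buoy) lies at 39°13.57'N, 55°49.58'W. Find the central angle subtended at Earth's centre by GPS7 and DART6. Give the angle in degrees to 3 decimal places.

8.510°

GPS7: φ = +45.68367°, λ = -63.35433°
DART6: φ = +39.22617°, λ = -55.82633°
Δφ = -6.4575°,  Δλ = 7.5280°
a = sin²(Δφ/2) + cos φ₁ cos φ₂ sin²(Δλ/2) = 0.005504
c = 2·arcsin(√a) = 0.148521 rad = 8.5096°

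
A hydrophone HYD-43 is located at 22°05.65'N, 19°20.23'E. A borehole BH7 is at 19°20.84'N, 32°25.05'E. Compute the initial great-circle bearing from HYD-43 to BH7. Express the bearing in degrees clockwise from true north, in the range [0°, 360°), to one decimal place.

HYD-43: φ = +22.09417°, λ = +19.33717°
BH7: φ = +19.34733°, λ = +32.41750°
Δλ = 13.0803°
y = sin Δλ · cos φ₂ = 0.213536
x = cos φ₁ sin φ₂ − sin φ₁ cos φ₂ cos Δλ = -0.038715
θ = atan2(y, x) = 100.2763° → 100.2763° (mod 360°)

100.3°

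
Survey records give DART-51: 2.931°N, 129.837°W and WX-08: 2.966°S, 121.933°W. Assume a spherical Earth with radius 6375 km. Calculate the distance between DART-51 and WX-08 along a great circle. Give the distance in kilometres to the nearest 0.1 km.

Δφ = -5.8970°,  Δλ = 7.9040°
a = sin²(Δφ/2) + cos φ₁ cos φ₂ sin²(Δλ/2) = 0.007383
c = 2·arcsin(√a) = 0.172066 rad = 9.8586°
d = R·c = 6375 × 0.172066 = 1096.9 km

1096.9 km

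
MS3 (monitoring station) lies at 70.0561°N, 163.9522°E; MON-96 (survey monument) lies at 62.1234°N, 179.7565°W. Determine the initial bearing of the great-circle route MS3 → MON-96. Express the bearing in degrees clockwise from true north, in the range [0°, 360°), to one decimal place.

Δλ = 16.2913°
y = sin Δλ · cos φ₂ = 0.131163
x = cos φ₁ sin φ₂ − sin φ₁ cos φ₂ cos Δλ = -0.120362
θ = atan2(y, x) = 132.5411° → 132.5411° (mod 360°)

132.5°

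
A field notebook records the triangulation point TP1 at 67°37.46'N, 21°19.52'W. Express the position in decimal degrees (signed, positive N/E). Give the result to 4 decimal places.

+67.6243°, -21.3253°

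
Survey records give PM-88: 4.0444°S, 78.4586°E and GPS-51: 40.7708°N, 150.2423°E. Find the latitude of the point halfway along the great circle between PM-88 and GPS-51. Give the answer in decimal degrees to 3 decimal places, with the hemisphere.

22.183°N

Bx = cos φ₂ cos Δλ = 0.236745,  By = cos φ₂ sin Δλ = 0.719373
φₘ = atan2(sin φ₁ + sin φ₂, √((cos φ₁ + Bx)² + By²)) = 22.18304°
λₘ = λ₁ + atan2(By, cos φ₁ + Bx) = 108.69395°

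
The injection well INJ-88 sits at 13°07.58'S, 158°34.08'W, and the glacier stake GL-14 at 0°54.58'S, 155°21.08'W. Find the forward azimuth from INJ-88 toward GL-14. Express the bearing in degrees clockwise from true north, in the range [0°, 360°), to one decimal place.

14.9°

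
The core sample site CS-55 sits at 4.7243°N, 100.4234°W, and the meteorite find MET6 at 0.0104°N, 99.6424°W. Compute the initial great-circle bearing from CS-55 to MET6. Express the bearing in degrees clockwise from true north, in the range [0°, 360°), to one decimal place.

Δλ = 0.7810°
y = sin Δλ · cos φ₂ = 0.013631
x = cos φ₁ sin φ₂ − sin φ₁ cos φ₂ cos Δλ = -0.082173
θ = atan2(y, x) = 170.5817° → 170.5817° (mod 360°)

170.6°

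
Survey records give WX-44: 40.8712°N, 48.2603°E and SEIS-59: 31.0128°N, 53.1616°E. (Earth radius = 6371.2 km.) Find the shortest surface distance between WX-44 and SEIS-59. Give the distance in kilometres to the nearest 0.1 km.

Δφ = -9.8584°,  Δλ = 4.9013°
a = sin²(Δφ/2) + cos φ₁ cos φ₂ sin²(Δλ/2) = 0.008568
c = 2·arcsin(√a) = 0.185392 rad = 10.6222°
d = R·c = 6371.2 × 0.185392 = 1181.2 km

1181.2 km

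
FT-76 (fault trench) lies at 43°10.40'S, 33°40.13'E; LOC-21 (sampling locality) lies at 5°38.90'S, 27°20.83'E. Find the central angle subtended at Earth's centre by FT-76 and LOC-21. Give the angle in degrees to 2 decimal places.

FT-76: φ = -43.17333°, λ = +33.66883°
LOC-21: φ = -5.64833°, λ = +27.34717°
Δφ = 37.5250°,  Δλ = -6.3217°
a = sin²(Δφ/2) + cos φ₁ cos φ₂ sin²(Δλ/2) = 0.105663
c = 2·arcsin(√a) = 0.662146 rad = 37.9382°

37.94°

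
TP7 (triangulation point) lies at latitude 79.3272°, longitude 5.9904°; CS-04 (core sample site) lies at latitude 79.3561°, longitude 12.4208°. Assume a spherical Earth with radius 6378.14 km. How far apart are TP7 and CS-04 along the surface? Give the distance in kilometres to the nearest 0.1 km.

Δφ = 0.0289°,  Δλ = 6.4304°
a = sin²(Δφ/2) + cos φ₁ cos φ₂ sin²(Δλ/2) = 0.000108
c = 2·arcsin(√a) = 0.020753 rad = 1.1891°
d = R·c = 6378.14 × 0.020753 = 132.4 km

132.4 km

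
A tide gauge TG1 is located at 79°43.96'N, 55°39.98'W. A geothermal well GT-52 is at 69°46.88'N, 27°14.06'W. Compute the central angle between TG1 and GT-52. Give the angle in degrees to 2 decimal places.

12.17°

TG1: φ = +79.73267°, λ = -55.66633°
GT-52: φ = +69.78133°, λ = -27.23433°
Δφ = -9.9513°,  Δλ = 28.4320°
a = sin²(Δφ/2) + cos φ₁ cos φ₂ sin²(Δλ/2) = 0.011238
c = 2·arcsin(√a) = 0.212414 rad = 12.1704°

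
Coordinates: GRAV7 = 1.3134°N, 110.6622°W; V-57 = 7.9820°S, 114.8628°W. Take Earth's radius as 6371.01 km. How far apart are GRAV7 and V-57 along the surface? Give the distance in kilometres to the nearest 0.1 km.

1133.7 km

Δφ = -9.2954°,  Δλ = -4.2006°
a = sin²(Δφ/2) + cos φ₁ cos φ₂ sin²(Δλ/2) = 0.007895
c = 2·arcsin(√a) = 0.177947 rad = 10.1956°
d = R·c = 6371.01 × 0.177947 = 1133.7 km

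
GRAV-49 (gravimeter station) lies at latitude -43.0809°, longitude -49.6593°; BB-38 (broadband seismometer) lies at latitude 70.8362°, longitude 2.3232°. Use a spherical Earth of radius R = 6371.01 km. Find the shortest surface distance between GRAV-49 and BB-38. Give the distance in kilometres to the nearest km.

Δφ = 113.9171°,  Δλ = 51.9825°
a = sin²(Δφ/2) + cos φ₁ cos φ₂ sin²(Δλ/2) = 0.748754
c = 2·arcsin(√a) = 2.091520 rad = 119.8352°
d = R·c = 6371.01 × 2.091520 = 13325.1 km

13325 km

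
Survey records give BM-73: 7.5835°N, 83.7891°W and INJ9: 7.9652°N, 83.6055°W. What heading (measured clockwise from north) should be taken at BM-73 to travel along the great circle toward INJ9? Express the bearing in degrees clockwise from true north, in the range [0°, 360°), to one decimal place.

Δλ = 0.1836°
y = sin Δλ · cos φ₂ = 0.003174
x = cos φ₁ sin φ₂ − sin φ₁ cos φ₂ cos Δλ = 0.006663
θ = atan2(y, x) = 25.4694° → 25.4694° (mod 360°)

25.5°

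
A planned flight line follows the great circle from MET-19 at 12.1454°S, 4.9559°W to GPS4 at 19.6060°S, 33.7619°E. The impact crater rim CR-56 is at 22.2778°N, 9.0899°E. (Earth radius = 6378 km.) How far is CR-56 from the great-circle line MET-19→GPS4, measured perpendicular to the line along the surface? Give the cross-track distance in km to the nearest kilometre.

4105 km

δ₁₃ = central angle MET-19→CR-56 = 0.647096 rad  (haversine)
θ₁₃ = bearing MET-19→CR-56 = 21.871°,  θ₁₂ = bearing MET-19→GPS4 = 106.399°
dₓₜ = R·arcsin(sin δ₁₃ · sin(θ₁₃ − θ₁₂)) = 6378·arcsin(0.60287·sin(-84.527°)) = -4105.242 km
|dₓₜ| = 4105.242 km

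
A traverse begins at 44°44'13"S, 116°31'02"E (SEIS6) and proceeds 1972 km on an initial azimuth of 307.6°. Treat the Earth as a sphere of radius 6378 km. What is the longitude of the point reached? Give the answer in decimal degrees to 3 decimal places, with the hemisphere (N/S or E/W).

99.891°E

SEIS6: φ = -44.73694°, λ = +116.51722°
δ = d/R = 1972/6378 = 0.309188 rad
φ₂ = arcsin(sin φ₁ cos δ + cos φ₁ sin δ cos θ)
   = arcsin(-0.70385·0.95258 + 0.71035·0.30429·0.61015) = -32.58808°
λ₂ = λ₁ + atan2(sin θ sin δ cos φ₁, cos δ − sin φ₁ sin φ₂) = 99.89089°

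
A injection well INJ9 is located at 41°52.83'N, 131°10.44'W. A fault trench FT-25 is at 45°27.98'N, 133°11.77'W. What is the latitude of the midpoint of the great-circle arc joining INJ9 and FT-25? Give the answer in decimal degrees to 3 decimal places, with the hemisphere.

43.678°N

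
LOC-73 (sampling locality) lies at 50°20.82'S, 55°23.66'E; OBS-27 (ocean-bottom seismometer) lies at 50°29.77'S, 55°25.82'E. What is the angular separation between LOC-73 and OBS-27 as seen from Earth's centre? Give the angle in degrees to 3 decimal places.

0.151°

LOC-73: φ = -50.34700°, λ = +55.39433°
OBS-27: φ = -50.49617°, λ = +55.43033°
Δφ = -0.1492°,  Δλ = 0.0360°
a = sin²(Δφ/2) + cos φ₁ cos φ₂ sin²(Δλ/2) = 0.000002
c = 2·arcsin(√a) = 0.002634 rad = 0.1509°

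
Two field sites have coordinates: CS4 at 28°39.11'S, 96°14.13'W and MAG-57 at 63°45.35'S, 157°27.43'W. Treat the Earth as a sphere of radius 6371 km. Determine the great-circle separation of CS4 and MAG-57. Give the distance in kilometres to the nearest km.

5772 km

CS4: φ = -28.65183°, λ = -96.23550°
MAG-57: φ = -63.75583°, λ = -157.45717°
Δφ = -35.1040°,  Δλ = -61.2217°
a = sin²(Δφ/2) + cos φ₁ cos φ₂ sin²(Δλ/2) = 0.191562
c = 2·arcsin(√a) = 0.906030 rad = 51.9117°
d = R·c = 6371 × 0.906030 = 5772.3 km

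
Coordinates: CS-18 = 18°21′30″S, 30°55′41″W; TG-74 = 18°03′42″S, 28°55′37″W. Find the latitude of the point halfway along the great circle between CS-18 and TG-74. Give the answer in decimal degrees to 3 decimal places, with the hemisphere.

18.213°S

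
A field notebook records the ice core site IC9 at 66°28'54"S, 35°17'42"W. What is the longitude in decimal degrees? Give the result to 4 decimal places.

35° + 17′/60 + 42″/3600 = 35 + 0.28333 + 0.01167 = 35.2950°

35.2950°W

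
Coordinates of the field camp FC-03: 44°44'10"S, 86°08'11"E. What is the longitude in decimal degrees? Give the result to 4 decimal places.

86° + 8′/60 + 11″/3600 = 86 + 0.13333 + 0.00306 = 86.1364°

86.1364°E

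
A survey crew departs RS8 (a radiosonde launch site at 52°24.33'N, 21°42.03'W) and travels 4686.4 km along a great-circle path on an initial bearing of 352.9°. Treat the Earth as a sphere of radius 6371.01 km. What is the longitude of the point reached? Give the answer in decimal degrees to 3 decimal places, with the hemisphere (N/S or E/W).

153.927°W

RS8: φ = +52.40550°, λ = -21.70050°
δ = d/R = 4686.4/6371.01 = 0.735582 rad
φ₂ = arcsin(sin φ₁ cos δ + cos φ₁ sin δ cos θ)
   = arcsin(0.79235·0.74144 + 0.61007·0.67102·0.99233) = 83.56913°
λ₂ = λ₁ + atan2(sin θ sin δ cos φ₁, cos δ − sin φ₁ sin φ₂) = -153.92675°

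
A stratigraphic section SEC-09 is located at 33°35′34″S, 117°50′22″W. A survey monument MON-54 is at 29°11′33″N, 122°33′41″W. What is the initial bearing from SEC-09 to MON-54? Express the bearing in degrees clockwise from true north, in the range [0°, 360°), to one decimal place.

SEC-09: φ = -33.59278°, λ = -117.83944°
MON-54: φ = +29.19250°, λ = -122.56139°
Δλ = -4.7219°
y = sin Δλ · cos φ₂ = -0.071864
x = cos φ₁ sin φ₂ − sin φ₁ cos φ₂ cos Δλ = 0.887660
θ = atan2(y, x) = -4.6285° → 355.3715° (mod 360°)

355.4°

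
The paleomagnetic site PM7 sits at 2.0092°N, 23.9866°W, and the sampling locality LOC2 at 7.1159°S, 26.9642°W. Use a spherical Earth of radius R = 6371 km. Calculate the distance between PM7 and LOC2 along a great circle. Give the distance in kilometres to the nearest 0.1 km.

Δφ = -9.1251°,  Δλ = -2.9776°
a = sin²(Δφ/2) + cos φ₁ cos φ₂ sin²(Δλ/2) = 0.006997
c = 2·arcsin(√a) = 0.167494 rad = 9.5967°
d = R·c = 6371 × 0.167494 = 1067.1 km

1067.1 km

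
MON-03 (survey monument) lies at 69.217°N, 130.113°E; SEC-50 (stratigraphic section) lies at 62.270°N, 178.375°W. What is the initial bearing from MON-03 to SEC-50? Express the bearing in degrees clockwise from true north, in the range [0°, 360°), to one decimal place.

83.2°

Δλ = 51.5120°
y = sin Δλ · cos φ₂ = 0.364213
x = cos φ₁ sin φ₂ − sin φ₁ cos φ₂ cos Δλ = 0.043337
θ = atan2(y, x) = 83.2144° → 83.2144° (mod 360°)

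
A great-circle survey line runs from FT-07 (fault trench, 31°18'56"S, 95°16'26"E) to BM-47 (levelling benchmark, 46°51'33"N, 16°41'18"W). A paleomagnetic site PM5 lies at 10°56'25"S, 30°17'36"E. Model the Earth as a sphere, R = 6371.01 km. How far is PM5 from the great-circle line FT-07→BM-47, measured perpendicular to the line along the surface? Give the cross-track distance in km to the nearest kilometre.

FT-07: φ = -31.31556°, λ = +95.27389°
BM-47: φ = +46.85917°, λ = -16.68833°
PM5: φ = -10.94028°, λ = +30.29333°
δ₁₃ = central angle FT-07→PM5 = 1.100234 rad  (haversine)
θ₁₃ = bearing FT-07→PM5 = 273.453°,  θ₁₂ = bearing FT-07→BM-47 = 307.718°
dₓₜ = R·arcsin(sin δ₁₃ · sin(θ₁₃ − θ₁₂)) = 6371.01·arcsin(0.89131·sin(-34.265°)) = -3349.278 km
|dₓₜ| = 3349.278 km

3349 km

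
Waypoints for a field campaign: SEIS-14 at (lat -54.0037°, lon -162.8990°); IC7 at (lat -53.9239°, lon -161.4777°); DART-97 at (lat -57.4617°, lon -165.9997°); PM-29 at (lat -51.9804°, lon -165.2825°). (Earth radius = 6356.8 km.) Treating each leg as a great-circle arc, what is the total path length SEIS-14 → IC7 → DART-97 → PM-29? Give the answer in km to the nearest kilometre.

SEIS-14→IC7: c = 0.014660 rad, d = 93.19 km
IC7→DART-97: c = 0.076066 rad, d = 483.54 km
DART-97→PM-29: c = 0.095938 rad, d = 609.86 km
Total = 93.19 + 483.54 + 609.86 = 1186.58 km

1187 km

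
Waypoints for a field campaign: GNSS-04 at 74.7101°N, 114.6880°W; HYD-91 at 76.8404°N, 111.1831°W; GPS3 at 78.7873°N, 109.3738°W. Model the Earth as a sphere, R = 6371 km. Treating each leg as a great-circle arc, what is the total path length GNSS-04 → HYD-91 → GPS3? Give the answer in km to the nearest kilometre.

476 km

GNSS-04→HYD-91: c = 0.040088 rad, d = 255.40 km
HYD-91→GPS3: c = 0.034623 rad, d = 220.59 km
Total = 255.40 + 220.59 = 475.99 km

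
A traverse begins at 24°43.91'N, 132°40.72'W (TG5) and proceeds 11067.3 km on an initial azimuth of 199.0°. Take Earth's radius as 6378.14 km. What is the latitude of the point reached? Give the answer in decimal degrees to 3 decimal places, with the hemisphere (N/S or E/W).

TG5: φ = +24.73183°, λ = -132.67867°
δ = d/R = 11067.3/6378.14 = 1.735192 rad
φ₂ = arcsin(sin φ₁ cos δ + cos φ₁ sin δ cos θ)
   = arcsin(0.41837·-0.16366 + 0.90828·0.98652·-0.94552) = -66.30280°
λ₂ = λ₁ + atan2(sin θ sin δ cos φ₁, cos δ − sin φ₁ sin φ₂) = 174.27284°

66.303°S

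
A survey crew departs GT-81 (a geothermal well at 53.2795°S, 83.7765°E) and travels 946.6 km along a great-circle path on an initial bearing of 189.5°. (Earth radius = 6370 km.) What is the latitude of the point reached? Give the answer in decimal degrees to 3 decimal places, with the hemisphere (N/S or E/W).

δ = d/R = 946.6/6370 = 0.148603 rad
φ₂ = arcsin(sin φ₁ cos δ + cos φ₁ sin δ cos θ)
   = arcsin(-0.80156·0.98898 + 0.59791·0.14806·-0.98629) = -61.64699°
λ₂ = λ₁ + atan2(sin θ sin δ cos φ₁, cos δ − sin φ₁ sin φ₂) = 80.82701°

61.647°S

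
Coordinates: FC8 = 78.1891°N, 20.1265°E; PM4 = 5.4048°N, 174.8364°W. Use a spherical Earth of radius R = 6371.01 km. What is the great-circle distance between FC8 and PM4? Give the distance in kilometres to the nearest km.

Δφ = -72.7843°,  Δλ = 165.0371°
a = sin²(Δφ/2) + cos φ₁ cos φ₂ sin²(Δλ/2) = 0.552333
c = 2·arcsin(√a) = 1.675654 rad = 96.0079°
d = R·c = 6371.01 × 1.675654 = 10675.6 km

10676 km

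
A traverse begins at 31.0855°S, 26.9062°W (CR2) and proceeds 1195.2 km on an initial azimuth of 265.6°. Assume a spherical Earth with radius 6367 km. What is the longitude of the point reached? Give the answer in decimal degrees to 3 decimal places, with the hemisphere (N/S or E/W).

δ = d/R = 1195.2/6367 = 0.187718 rad
φ₂ = arcsin(sin φ₁ cos δ + cos φ₁ sin δ cos θ)
   = arcsin(-0.51632·0.98243 + 0.85640·0.18662·-0.07672) = -31.29922°
λ₂ = λ₁ + atan2(sin θ sin δ cos φ₁, cos δ − sin φ₁ sin φ₂) = -39.48362°

39.484°W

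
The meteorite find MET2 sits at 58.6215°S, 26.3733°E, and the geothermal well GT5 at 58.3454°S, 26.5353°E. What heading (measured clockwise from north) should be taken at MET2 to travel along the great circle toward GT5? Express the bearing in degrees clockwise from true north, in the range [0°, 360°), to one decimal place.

Δλ = 0.1620°
y = sin Δλ · cos φ₂ = 0.001484
x = cos φ₁ sin φ₂ − sin φ₁ cos φ₂ cos Δλ = 0.004817
θ = atan2(y, x) = 17.1208° → 17.1208° (mod 360°)

17.1°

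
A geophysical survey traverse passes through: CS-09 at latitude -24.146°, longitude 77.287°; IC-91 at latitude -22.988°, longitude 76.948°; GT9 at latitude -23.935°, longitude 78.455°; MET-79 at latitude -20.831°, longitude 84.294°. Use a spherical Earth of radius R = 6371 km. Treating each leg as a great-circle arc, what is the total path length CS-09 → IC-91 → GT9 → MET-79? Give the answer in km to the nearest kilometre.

CS-09→IC-91: c = 0.020926 rad, d = 133.32 km
IC-91→GT9: c = 0.029246 rad, d = 186.32 km
GT9→MET-79: c = 0.108675 rad, d = 692.37 km
Total = 133.32 + 186.32 + 692.37 = 1012.01 km

1012 km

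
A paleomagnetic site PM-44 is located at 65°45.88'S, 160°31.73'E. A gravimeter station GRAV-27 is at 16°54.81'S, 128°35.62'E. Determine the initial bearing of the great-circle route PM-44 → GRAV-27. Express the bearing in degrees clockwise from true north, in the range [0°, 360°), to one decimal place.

320.8°

PM-44: φ = -65.76467°, λ = +160.52883°
GRAV-27: φ = -16.91350°, λ = +128.59367°
Δλ = -31.9352°
y = sin Δλ · cos φ₂ = -0.506079
x = cos φ₁ sin φ₂ − sin φ₁ cos φ₂ cos Δλ = 0.620959
θ = atan2(y, x) = -39.1799° → 320.8201° (mod 360°)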